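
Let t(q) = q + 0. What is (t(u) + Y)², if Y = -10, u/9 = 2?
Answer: 64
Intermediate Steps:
u = 18 (u = 9*2 = 18)
t(q) = q
(t(u) + Y)² = (18 - 10)² = 8² = 64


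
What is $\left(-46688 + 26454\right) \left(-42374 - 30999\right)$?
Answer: $1484629282$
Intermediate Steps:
$\left(-46688 + 26454\right) \left(-42374 - 30999\right) = \left(-20234\right) \left(-73373\right) = 1484629282$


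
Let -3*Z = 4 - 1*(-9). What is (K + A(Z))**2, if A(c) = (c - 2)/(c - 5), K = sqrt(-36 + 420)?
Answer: 301417/784 + 76*sqrt(6)/7 ≈ 411.05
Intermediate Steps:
Z = -13/3 (Z = -(4 - 1*(-9))/3 = -(4 + 9)/3 = -1/3*13 = -13/3 ≈ -4.3333)
K = 8*sqrt(6) (K = sqrt(384) = 8*sqrt(6) ≈ 19.596)
A(c) = (-2 + c)/(-5 + c)
(K + A(Z))**2 = (8*sqrt(6) + (-2 - 13/3)/(-5 - 13/3))**2 = (8*sqrt(6) - 19/3/(-28/3))**2 = (8*sqrt(6) - 3/28*(-19/3))**2 = (8*sqrt(6) + 19/28)**2 = (19/28 + 8*sqrt(6))**2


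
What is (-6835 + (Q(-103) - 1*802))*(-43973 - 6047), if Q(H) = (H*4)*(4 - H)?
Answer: 2587084420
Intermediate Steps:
Q(H) = 4*H*(4 - H) (Q(H) = (4*H)*(4 - H) = 4*H*(4 - H))
(-6835 + (Q(-103) - 1*802))*(-43973 - 6047) = (-6835 + (4*(-103)*(4 - 1*(-103)) - 1*802))*(-43973 - 6047) = (-6835 + (4*(-103)*(4 + 103) - 802))*(-50020) = (-6835 + (4*(-103)*107 - 802))*(-50020) = (-6835 + (-44084 - 802))*(-50020) = (-6835 - 44886)*(-50020) = -51721*(-50020) = 2587084420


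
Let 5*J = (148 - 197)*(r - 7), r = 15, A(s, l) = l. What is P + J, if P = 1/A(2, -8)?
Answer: -3141/40 ≈ -78.525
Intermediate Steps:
J = -392/5 (J = ((148 - 197)*(15 - 7))/5 = (-49*8)/5 = (1/5)*(-392) = -392/5 ≈ -78.400)
P = -1/8 (P = 1/(-8) = -1/8 ≈ -0.12500)
P + J = -1/8 - 392/5 = -3141/40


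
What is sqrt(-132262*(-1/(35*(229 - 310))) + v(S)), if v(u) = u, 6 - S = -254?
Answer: sqrt(21169330)/315 ≈ 14.606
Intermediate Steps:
S = 260 (S = 6 - 1*(-254) = 6 + 254 = 260)
sqrt(-132262*(-1/(35*(229 - 310))) + v(S)) = sqrt(-132262*(-1/(35*(229 - 310))) + 260) = sqrt(-132262/((-81*(-35))) + 260) = sqrt(-132262/2835 + 260) = sqrt(604838/2835) = sqrt(21169330)/315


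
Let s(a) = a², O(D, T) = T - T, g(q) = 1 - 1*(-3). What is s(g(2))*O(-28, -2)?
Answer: 0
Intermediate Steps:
g(q) = 4 (g(q) = 1 + 3 = 4)
O(D, T) = 0
s(g(2))*O(-28, -2) = 4²*0 = 16*0 = 0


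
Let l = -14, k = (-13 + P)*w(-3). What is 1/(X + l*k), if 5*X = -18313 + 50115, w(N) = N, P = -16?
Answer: 5/25712 ≈ 0.00019446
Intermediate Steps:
k = 87 (k = (-13 - 16)*(-3) = -29*(-3) = 87)
X = 31802/5 (X = (-18313 + 50115)/5 = (⅕)*31802 = 31802/5 ≈ 6360.4)
1/(X + l*k) = 1/(31802/5 - 14*87) = 1/(31802/5 - 1218) = 1/(25712/5) = 5/25712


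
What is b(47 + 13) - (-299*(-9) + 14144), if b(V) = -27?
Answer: -16862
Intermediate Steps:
b(47 + 13) - (-299*(-9) + 14144) = -27 - (-299*(-9) + 14144) = -27 - (2691 + 14144) = -27 - 1*16835 = -27 - 16835 = -16862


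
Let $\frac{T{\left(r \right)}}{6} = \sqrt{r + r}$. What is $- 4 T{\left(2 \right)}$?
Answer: $-48$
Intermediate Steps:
$T{\left(r \right)} = 6 \sqrt{2} \sqrt{r}$ ($T{\left(r \right)} = 6 \sqrt{r + r} = 6 \sqrt{2 r} = 6 \sqrt{2} \sqrt{r}$)
$- 4 T{\left(2 \right)} = - 4 \cdot 6 \sqrt{2} \sqrt{2} = \left(-4\right) 12 = -48$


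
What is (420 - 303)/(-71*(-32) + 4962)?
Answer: 117/7234 ≈ 0.016174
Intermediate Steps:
(420 - 303)/(-71*(-32) + 4962) = 117/(2272 + 4962) = 117/7234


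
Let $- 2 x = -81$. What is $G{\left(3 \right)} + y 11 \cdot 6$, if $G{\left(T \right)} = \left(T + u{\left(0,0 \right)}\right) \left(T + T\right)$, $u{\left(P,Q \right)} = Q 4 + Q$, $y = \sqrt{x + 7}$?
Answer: $18 + 33 \sqrt{190} \approx 472.87$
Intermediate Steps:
$x = \frac{81}{2}$ ($x = \left(- \frac{1}{2}\right) \left(-81\right) = \frac{81}{2} \approx 40.5$)
$y = \frac{\sqrt{190}}{2}$ ($y = \sqrt{\frac{81}{2} + 7} = \sqrt{\frac{95}{2}} = \frac{\sqrt{190}}{2} \approx 6.892$)
$u{\left(P,Q \right)} = 5 Q$ ($u{\left(P,Q \right)} = 4 Q + Q = 5 Q$)
$G{\left(T \right)} = 2 T^{2}$ ($G{\left(T \right)} = \left(T + 5 \cdot 0\right) \left(T + T\right) = \left(T + 0\right) 2 T = T 2 T = 2 T^{2}$)
$G{\left(3 \right)} + y 11 \cdot 6 = 2 \cdot 3^{2} + \frac{\sqrt{190}}{2} \cdot 11 \cdot 6 = 2 \cdot 9 + \frac{\sqrt{190}}{2} \cdot 66 = 18 + 33 \sqrt{190}$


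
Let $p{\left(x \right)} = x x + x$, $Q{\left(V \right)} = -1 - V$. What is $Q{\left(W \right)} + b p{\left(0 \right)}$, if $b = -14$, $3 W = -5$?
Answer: $\frac{2}{3} \approx 0.66667$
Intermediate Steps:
$W = - \frac{5}{3}$ ($W = \frac{1}{3} \left(-5\right) = - \frac{5}{3} \approx -1.6667$)
$p{\left(x \right)} = x + x^{2}$ ($p{\left(x \right)} = x^{2} + x = x + x^{2}$)
$Q{\left(W \right)} + b p{\left(0 \right)} = \left(-1 - - \frac{5}{3}\right) - 14 \cdot 0 \left(1 + 0\right) = \left(-1 + \frac{5}{3}\right) - 14 \cdot 0 \cdot 1 = \frac{2}{3} - 0 = \frac{2}{3} + 0 = \frac{2}{3}$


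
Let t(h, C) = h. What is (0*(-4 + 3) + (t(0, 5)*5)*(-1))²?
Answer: 0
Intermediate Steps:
(0*(-4 + 3) + (t(0, 5)*5)*(-1))² = (0*(-4 + 3) + (0*5)*(-1))² = (0*(-1) + 0*(-1))² = (0 + 0)² = 0² = 0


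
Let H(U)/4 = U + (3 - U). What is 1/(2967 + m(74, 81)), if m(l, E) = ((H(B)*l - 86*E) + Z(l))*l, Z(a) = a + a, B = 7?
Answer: -1/435853 ≈ -2.2943e-6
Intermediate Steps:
Z(a) = 2*a
H(U) = 12 (H(U) = 4*(U + (3 - U)) = 4*3 = 12)
m(l, E) = l*(-86*E + 14*l) (m(l, E) = ((12*l - 86*E) + 2*l)*l = ((-86*E + 12*l) + 2*l)*l = (-86*E + 14*l)*l = l*(-86*E + 14*l))
1/(2967 + m(74, 81)) = 1/(2967 + 2*74*(-43*81 + 7*74)) = 1/(2967 + 2*74*(-3483 + 518)) = 1/(2967 + 2*74*(-2965)) = 1/(2967 - 438820) = 1/(-435853) = -1/435853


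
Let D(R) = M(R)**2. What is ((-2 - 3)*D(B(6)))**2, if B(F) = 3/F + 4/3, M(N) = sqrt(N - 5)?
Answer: 9025/36 ≈ 250.69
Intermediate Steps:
M(N) = sqrt(-5 + N)
B(F) = 4/3 + 3/F (B(F) = 3/F + 4*(1/3) = 3/F + 4/3 = 4/3 + 3/F)
D(R) = -5 + R (D(R) = (sqrt(-5 + R))**2 = -5 + R)
((-2 - 3)*D(B(6)))**2 = ((-2 - 3)*(-5 + (4/3 + 3/6)))**2 = (-5*(-5 + (4/3 + 3*(1/6))))**2 = (-5*(-5 + (4/3 + 1/2)))**2 = (-5*(-5 + 11/6))**2 = (-5*(-19/6))**2 = (95/6)**2 = 9025/36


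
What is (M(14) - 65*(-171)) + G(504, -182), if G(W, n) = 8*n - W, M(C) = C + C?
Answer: 9183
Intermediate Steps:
M(C) = 2*C
G(W, n) = -W + 8*n
(M(14) - 65*(-171)) + G(504, -182) = (2*14 - 65*(-171)) + (-1*504 + 8*(-182)) = (28 + 11115) + (-504 - 1456) = 11143 - 1960 = 9183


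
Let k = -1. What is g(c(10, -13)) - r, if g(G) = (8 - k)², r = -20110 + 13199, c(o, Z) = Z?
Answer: 6992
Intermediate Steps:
r = -6911
g(G) = 81 (g(G) = (8 - 1*(-1))² = (8 + 1)² = 9² = 81)
g(c(10, -13)) - r = 81 - 1*(-6911) = 81 + 6911 = 6992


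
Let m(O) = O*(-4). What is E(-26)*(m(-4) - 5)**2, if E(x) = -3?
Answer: -363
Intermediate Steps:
m(O) = -4*O
E(-26)*(m(-4) - 5)**2 = -3*(-4*(-4) - 5)**2 = -3*(16 - 5)**2 = -3*11**2 = -3*121 = -363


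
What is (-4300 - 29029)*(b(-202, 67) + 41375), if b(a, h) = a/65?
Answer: -89627446917/65 ≈ -1.3789e+9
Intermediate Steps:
b(a, h) = a/65 (b(a, h) = a*(1/65) = a/65)
(-4300 - 29029)*(b(-202, 67) + 41375) = (-4300 - 29029)*((1/65)*(-202) + 41375) = -33329*(-202/65 + 41375) = -33329*2689173/65 = -89627446917/65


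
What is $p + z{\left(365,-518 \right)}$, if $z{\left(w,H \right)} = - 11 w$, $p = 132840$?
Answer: $128825$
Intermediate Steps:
$p + z{\left(365,-518 \right)} = 132840 - 4015 = 128825$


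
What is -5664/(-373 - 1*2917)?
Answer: 2832/1645 ≈ 1.7216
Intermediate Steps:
-5664/(-373 - 1*2917) = -5664/(-373 - 2917) = -5664/(-3290) = -5664*(-1/3290) = 2832/1645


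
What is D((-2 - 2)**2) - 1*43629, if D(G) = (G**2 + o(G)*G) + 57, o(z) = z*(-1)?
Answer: -43572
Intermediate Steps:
o(z) = -z
D(G) = 57 (D(G) = (G**2 + (-G)*G) + 57 = (G**2 - G**2) + 57 = 0 + 57 = 57)
D((-2 - 2)**2) - 1*43629 = 57 - 1*43629 = 57 - 43629 = -43572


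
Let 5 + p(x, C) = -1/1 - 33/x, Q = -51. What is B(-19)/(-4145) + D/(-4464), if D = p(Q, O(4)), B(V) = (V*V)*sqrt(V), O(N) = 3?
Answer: 91/75888 - 361*I*sqrt(19)/4145 ≈ 0.0011991 - 0.37963*I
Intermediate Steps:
p(x, C) = -6 - 33/x (p(x, C) = -5 + (-1/1 - 33/x) = -5 + (-1*1 - 33/x) = -5 + (-1 - 33/x) = -6 - 33/x)
B(V) = V**(5/2) (B(V) = V**2*sqrt(V) = V**(5/2))
D = -91/17 (D = -6 - 33/(-51) = -6 - 33*(-1/51) = -6 + 11/17 = -91/17 ≈ -5.3529)
B(-19)/(-4145) + D/(-4464) = (-19)**(5/2)/(-4145) - 91/17/(-4464) = (361*I*sqrt(19))*(-1/4145) - 91/17*(-1/4464) = -361*I*sqrt(19)/4145 + 91/75888 = 91/75888 - 361*I*sqrt(19)/4145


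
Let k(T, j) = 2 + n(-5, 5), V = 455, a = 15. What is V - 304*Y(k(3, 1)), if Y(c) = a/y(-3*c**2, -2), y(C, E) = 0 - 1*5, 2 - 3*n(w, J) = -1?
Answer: 1367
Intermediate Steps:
n(w, J) = 1 (n(w, J) = 2/3 - 1/3*(-1) = 2/3 + 1/3 = 1)
y(C, E) = -5 (y(C, E) = 0 - 5 = -5)
k(T, j) = 3 (k(T, j) = 2 + 1 = 3)
Y(c) = -3 (Y(c) = 15/(-5) = 15*(-1/5) = -3)
V - 304*Y(k(3, 1)) = 455 - 304*(-3) = 455 + 912 = 1367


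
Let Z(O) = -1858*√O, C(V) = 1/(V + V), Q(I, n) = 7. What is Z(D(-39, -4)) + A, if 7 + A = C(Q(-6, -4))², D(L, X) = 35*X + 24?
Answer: -1371/196 - 3716*I*√29 ≈ -6.9949 - 20011.0*I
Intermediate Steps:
C(V) = 1/(2*V)
D(L, X) = 24 + 35*X
A = -1371/196 (A = -7 + ((½)/7)² = -7 + ((½)*(⅐))² = -7 + (1/14)² = -7 + 1/196 = -1371/196 ≈ -6.9949)
Z(D(-39, -4)) + A = -1858*√(24 + 35*(-4)) - 1371/196 = -1858*√(24 - 140) - 1371/196 = -3716*I*√29 - 1371/196 = -1371/196 - 3716*I*√29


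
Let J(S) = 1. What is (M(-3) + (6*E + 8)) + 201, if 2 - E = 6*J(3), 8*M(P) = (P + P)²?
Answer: 379/2 ≈ 189.50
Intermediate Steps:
M(P) = P²/2 (M(P) = (P + P)²/8 = (2*P)²/8 = (4*P²)/8 = P²/2)
E = -4 (E = 2 - 6 = -4)
(M(-3) + (6*E + 8)) + 201 = ((½)*(-3)² + (6*(-4) + 8)) + 201 = ((½)*9 + (-24 + 8)) + 201 = (9/2 - 16) + 201 = -23/2 + 201 = 379/2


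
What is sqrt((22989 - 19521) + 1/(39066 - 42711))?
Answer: sqrt(63204295)/135 ≈ 58.890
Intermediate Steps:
sqrt((22989 - 19521) + 1/(39066 - 42711)) = sqrt(3468 + 1/(-3645)) = sqrt(3468 - 1/3645) = sqrt(12640859/3645) = sqrt(63204295)/135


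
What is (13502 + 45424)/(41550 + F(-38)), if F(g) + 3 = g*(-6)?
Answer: 19642/13925 ≈ 1.4106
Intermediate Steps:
F(g) = -3 - 6*g (F(g) = -3 + g*(-6) = -3 - 6*g)
(13502 + 45424)/(41550 + F(-38)) = (13502 + 45424)/(41550 + (-3 - 6*(-38))) = 58926/(41550 + (-3 + 228)) = 58926/(41550 + 225) = 58926/41775 = 58926*(1/41775) = 19642/13925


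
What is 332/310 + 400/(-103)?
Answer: -44902/15965 ≈ -2.8125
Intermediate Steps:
332/310 + 400/(-103) = 332*(1/310) + 400*(-1/103) = 166/155 - 400/103 = -44902/15965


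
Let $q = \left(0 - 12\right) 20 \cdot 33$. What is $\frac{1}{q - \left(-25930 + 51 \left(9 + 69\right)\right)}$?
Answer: $\frac{1}{14032} \approx 7.1266 \cdot 10^{-5}$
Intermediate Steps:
$q = -7920$ ($q = \left(0 - 12\right) 20 \cdot 33 = \left(-12\right) 20 \cdot 33 = \left(-240\right) 33 = -7920$)
$\frac{1}{q - \left(-25930 + 51 \left(9 + 69\right)\right)} = \frac{1}{-7920 - \left(-25930 + 51 \left(9 + 69\right)\right)} = \frac{1}{-7920 + \left(\left(-51\right) 78 + 25930\right)} = \frac{1}{-7920 + \left(-3978 + 25930\right)} = \frac{1}{-7920 + 21952} = \frac{1}{14032}$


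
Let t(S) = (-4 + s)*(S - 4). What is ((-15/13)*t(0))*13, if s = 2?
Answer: -120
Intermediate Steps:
t(S) = 8 - 2*S (t(S) = (-4 + 2)*(S - 4) = -2*(-4 + S) = 8 - 2*S)
((-15/13)*t(0))*13 = ((-15/13)*(8 - 2*0))*13 = ((-15*1/13)*(8 + 0))*13 = -15/13*8*13 = -120/13*13 = -120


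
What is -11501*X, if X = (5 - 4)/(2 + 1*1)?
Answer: -11501/3 ≈ -3833.7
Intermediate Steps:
X = ⅓ (X = 1/(2 + 1) = 1/3 = 1*(⅓) = ⅓ ≈ 0.33333)
-11501*X = -11501*⅓ = -11501/3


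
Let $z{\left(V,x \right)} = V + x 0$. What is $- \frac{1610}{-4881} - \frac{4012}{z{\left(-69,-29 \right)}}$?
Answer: $\frac{6564554}{112263} \approx 58.475$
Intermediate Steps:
$z{\left(V,x \right)} = V$ ($z{\left(V,x \right)} = V + 0 = V$)
$- \frac{1610}{-4881} - \frac{4012}{z{\left(-69,-29 \right)}} = - \frac{1610}{-4881} - \frac{4012}{-69} = \left(-1610\right) \left(- \frac{1}{4881}\right) - - \frac{4012}{69} = \frac{1610}{4881} + \frac{4012}{69} = \frac{6564554}{112263}$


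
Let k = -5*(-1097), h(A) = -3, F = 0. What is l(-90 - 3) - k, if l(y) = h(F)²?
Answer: -5476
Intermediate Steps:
k = 5485
l(y) = 9 (l(y) = (-3)² = 9)
l(-90 - 3) - k = 9 - 1*5485 = 9 - 5485 = -5476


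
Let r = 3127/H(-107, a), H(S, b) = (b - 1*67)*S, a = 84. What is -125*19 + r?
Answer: -4323252/1819 ≈ -2376.7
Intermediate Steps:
H(S, b) = S*(-67 + b) (H(S, b) = (b - 67)*S = (-67 + b)*S = S*(-67 + b))
r = -3127/1819 (r = 3127/((-107*(-67 + 84))) = 3127/((-107*17)) = 3127/(-1819) = 3127*(-1/1819) = -3127/1819 ≈ -1.7191)
-125*19 + r = -125*19 - 3127/1819 = -2375 - 3127/1819 = -4323252/1819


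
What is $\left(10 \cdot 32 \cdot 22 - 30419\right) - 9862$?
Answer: $-33241$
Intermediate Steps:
$\left(10 \cdot 32 \cdot 22 - 30419\right) - 9862 = \left(320 \cdot 22 - 30419\right) - 9862 = \left(7040 - 30419\right) - 9862 = -23379 - 9862 = -33241$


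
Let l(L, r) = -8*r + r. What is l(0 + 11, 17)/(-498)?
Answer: 119/498 ≈ 0.23896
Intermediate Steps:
l(L, r) = -7*r
l(0 + 11, 17)/(-498) = -7*17/(-498) = -119*(-1/498) = 119/498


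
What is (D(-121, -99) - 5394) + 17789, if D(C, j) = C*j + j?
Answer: 24275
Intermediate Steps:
D(C, j) = j + C*j
(D(-121, -99) - 5394) + 17789 = (-99*(1 - 121) - 5394) + 17789 = (-99*(-120) - 5394) + 17789 = (11880 - 5394) + 17789 = 6486 + 17789 = 24275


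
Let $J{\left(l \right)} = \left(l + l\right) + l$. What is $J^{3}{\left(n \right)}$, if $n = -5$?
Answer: $-3375$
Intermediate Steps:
$J{\left(l \right)} = 3 l$ ($J{\left(l \right)} = 2 l + l = 3 l$)
$J^{3}{\left(n \right)} = \left(3 \left(-5\right)\right)^{3} = \left(-15\right)^{3} = -3375$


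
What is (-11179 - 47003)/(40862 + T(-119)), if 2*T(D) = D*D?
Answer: -116364/95885 ≈ -1.2136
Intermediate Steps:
T(D) = D**2/2 (T(D) = (D*D)/2 = D**2/2)
(-11179 - 47003)/(40862 + T(-119)) = (-11179 - 47003)/(40862 + (1/2)*(-119)**2) = -58182/(40862 + (1/2)*14161) = -58182/(40862 + 14161/2) = -58182/95885/2 = -58182*2/95885 = -116364/95885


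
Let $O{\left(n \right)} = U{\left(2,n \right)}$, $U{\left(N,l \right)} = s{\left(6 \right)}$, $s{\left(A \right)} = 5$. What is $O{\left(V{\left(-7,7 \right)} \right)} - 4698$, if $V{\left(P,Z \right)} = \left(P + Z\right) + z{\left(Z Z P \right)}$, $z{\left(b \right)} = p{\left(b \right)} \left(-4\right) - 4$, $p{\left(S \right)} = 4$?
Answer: $-4693$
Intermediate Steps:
$U{\left(N,l \right)} = 5$
$z{\left(b \right)} = -20$ ($z{\left(b \right)} = 4 \left(-4\right) - 4 = -16 - 4 = -20$)
$V{\left(P,Z \right)} = -20 + P + Z$ ($V{\left(P,Z \right)} = \left(P + Z\right) - 20 = -20 + P + Z$)
$O{\left(n \right)} = 5$
$O{\left(V{\left(-7,7 \right)} \right)} - 4698 = 5 - 4698 = -4693$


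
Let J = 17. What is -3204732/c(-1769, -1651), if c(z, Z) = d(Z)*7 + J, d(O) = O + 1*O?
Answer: 1068244/7699 ≈ 138.75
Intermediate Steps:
d(O) = 2*O (d(O) = O + O = 2*O)
c(z, Z) = 17 + 14*Z (c(z, Z) = (2*Z)*7 + 17 = 14*Z + 17 = 17 + 14*Z)
-3204732/c(-1769, -1651) = -3204732/(17 + 14*(-1651)) = -3204732/(17 - 23114) = -3204732/(-23097) = -3204732*(-1/23097) = 1068244/7699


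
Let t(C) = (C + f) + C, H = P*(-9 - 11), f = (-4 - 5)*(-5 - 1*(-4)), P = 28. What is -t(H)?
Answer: 1111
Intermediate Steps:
f = 9 (f = -9*(-5 + 4) = -9*(-1) = 9)
H = -560 (H = 28*(-9 - 11) = 28*(-20) = -560)
t(C) = 9 + 2*C (t(C) = (C + 9) + C = (9 + C) + C = 9 + 2*C)
-t(H) = -(9 + 2*(-560)) = -(9 - 1120) = -1*(-1111) = 1111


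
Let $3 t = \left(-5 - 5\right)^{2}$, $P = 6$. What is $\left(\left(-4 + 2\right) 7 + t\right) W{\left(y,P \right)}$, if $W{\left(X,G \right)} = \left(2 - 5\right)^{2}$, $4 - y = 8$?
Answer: $174$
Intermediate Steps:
$y = -4$ ($y = 4 - 8 = -4$)
$W{\left(X,G \right)} = 9$ ($W{\left(X,G \right)} = \left(-3\right)^{2} = 9$)
$t = \frac{100}{3}$ ($t = \frac{\left(-5 - 5\right)^{2}}{3} = \frac{\left(-10\right)^{2}}{3} = \frac{1}{3} \cdot 100 = \frac{100}{3} \approx 33.333$)
$\left(\left(-4 + 2\right) 7 + t\right) W{\left(y,P \right)} = \left(\left(-4 + 2\right) 7 + \frac{100}{3}\right) 9 = \left(\left(-2\right) 7 + \frac{100}{3}\right) 9 = \left(-14 + \frac{100}{3}\right) 9 = \frac{58}{3} \cdot 9 = 174$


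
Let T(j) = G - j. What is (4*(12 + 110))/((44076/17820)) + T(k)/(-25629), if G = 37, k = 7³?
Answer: 6191315886/31378439 ≈ 197.31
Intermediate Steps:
k = 343
T(j) = 37 - j
(4*(12 + 110))/((44076/17820)) + T(k)/(-25629) = (4*(12 + 110))/((44076/17820)) + (37 - 1*343)/(-25629) = (4*122)/((44076*(1/17820))) + (37 - 343)*(-1/25629) = 488/(3673/1485) - 306*(-1/25629) = 488*(1485/3673) + 102/8543 = 724680/3673 + 102/8543 = 6191315886/31378439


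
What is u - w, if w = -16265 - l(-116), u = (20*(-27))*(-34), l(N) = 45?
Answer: 34670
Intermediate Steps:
u = 18360 (u = -540*(-34) = 18360)
w = -16310 (w = -16265 - 1*45 = -16265 - 45 = -16310)
u - w = 18360 - 1*(-16310) = 18360 + 16310 = 34670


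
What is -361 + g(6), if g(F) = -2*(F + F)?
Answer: -385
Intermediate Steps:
g(F) = -4*F
-361 + g(6) = -361 - 4*6 = -361 - 24 = -385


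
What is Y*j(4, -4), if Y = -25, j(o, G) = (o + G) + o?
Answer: -100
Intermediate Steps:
j(o, G) = G + 2*o (j(o, G) = (G + o) + o = G + 2*o)
Y*j(4, -4) = -25*(-4 + 2*4) = -25*(-4 + 8) = -25*4 = -100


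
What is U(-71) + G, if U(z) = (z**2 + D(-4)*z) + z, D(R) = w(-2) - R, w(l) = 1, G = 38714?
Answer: 43329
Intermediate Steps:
D(R) = 1 - R
U(z) = z**2 + 6*z (U(z) = (z**2 + (1 - 1*(-4))*z) + z = (z**2 + (1 + 4)*z) + z = (z**2 + 5*z) + z = z**2 + 6*z)
U(-71) + G = -71*(6 - 71) + 38714 = -71*(-65) + 38714 = 4615 + 38714 = 43329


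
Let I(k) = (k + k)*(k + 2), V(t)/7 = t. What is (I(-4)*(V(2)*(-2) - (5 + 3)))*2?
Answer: -1152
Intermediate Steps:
V(t) = 7*t
I(k) = 2*k*(2 + k) (I(k) = (2*k)*(2 + k) = 2*k*(2 + k))
(I(-4)*(V(2)*(-2) - (5 + 3)))*2 = ((2*(-4)*(2 - 4))*((7*2)*(-2) - (5 + 3)))*2 = ((2*(-4)*(-2))*(14*(-2) - 1*8))*2 = (16*(-28 - 8))*2 = (16*(-36))*2 = -576*2 = -1152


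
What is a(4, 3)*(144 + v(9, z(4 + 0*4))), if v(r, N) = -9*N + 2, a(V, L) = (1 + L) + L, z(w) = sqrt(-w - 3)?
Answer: 1022 - 63*I*sqrt(7) ≈ 1022.0 - 166.68*I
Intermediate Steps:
z(w) = sqrt(-3 - w)
a(V, L) = 1 + 2*L
v(r, N) = 2 - 9*N
a(4, 3)*(144 + v(9, z(4 + 0*4))) = (1 + 2*3)*(144 + (2 - 9*sqrt(-3 - (4 + 0*4)))) = (1 + 6)*(144 + (2 - 9*sqrt(-3 - (4 + 0)))) = 7*(144 + (2 - 9*sqrt(-3 - 1*4))) = 7*(144 + (2 - 9*sqrt(-3 - 4))) = 7*(144 + (2 - 9*I*sqrt(7))) = 7*(146 - 9*I*sqrt(7)) = 1022 - 63*I*sqrt(7)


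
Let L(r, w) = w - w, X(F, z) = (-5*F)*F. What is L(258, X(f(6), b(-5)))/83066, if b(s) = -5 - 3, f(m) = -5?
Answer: 0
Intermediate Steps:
b(s) = -8
X(F, z) = -5*F²
L(r, w) = 0
L(258, X(f(6), b(-5)))/83066 = 0/83066 = 0*(1/83066) = 0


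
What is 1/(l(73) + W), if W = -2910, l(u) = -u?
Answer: -1/2983 ≈ -0.00033523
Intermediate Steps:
1/(l(73) + W) = 1/(-1*73 - 2910) = 1/(-73 - 2910) = 1/(-2983) = -1/2983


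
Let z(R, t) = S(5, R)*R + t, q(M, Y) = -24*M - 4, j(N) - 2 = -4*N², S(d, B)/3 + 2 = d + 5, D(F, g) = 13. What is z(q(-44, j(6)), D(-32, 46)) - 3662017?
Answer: -3636756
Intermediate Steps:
S(d, B) = 9 + 3*d (S(d, B) = -6 + 3*(d + 5) = -6 + 3*(5 + d) = -6 + (15 + 3*d) = 9 + 3*d)
j(N) = 2 - 4*N²
q(M, Y) = -4 - 24*M
z(R, t) = t + 24*R (z(R, t) = (9 + 3*5)*R + t = (9 + 15)*R + t = 24*R + t = t + 24*R)
z(q(-44, j(6)), D(-32, 46)) - 3662017 = (13 + 24*(-4 - 24*(-44))) - 3662017 = (13 + 24*(-4 + 1056)) - 3662017 = (13 + 24*1052) - 3662017 = (13 + 25248) - 3662017 = 25261 - 3662017 = -3636756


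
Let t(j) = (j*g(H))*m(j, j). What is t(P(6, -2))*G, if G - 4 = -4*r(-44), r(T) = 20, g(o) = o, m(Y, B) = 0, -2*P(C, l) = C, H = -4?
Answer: 0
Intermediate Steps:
P(C, l) = -C/2
G = -76 (G = 4 - 4*20 = 4 - 80 = -76)
t(j) = 0 (t(j) = (j*(-4))*0 = -4*j*0 = 0)
t(P(6, -2))*G = 0*(-76) = 0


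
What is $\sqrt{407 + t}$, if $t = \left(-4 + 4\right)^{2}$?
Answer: $\sqrt{407} \approx 20.174$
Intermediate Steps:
$t = 0$ ($t = 0^{2} = 0$)
$\sqrt{407 + t} = \sqrt{407 + 0} = \sqrt{407}$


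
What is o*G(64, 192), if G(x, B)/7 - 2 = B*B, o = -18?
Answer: -4645116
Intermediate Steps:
G(x, B) = 14 + 7*B² (G(x, B) = 14 + 7*(B*B) = 14 + 7*B²)
o*G(64, 192) = -18*(14 + 7*192²) = -18*(14 + 7*36864) = -18*(14 + 258048) = -18*258062 = -4645116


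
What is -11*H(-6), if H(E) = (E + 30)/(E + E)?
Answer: 22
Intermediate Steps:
H(E) = (30 + E)/(2*E) (H(E) = (30 + E)/((2*E)) = (30 + E)*(1/(2*E)) = (30 + E)/(2*E))
-11*H(-6) = -11*(30 - 6)/(2*(-6)) = -11*(-1)*24/(2*6) = -11*(-2) = 22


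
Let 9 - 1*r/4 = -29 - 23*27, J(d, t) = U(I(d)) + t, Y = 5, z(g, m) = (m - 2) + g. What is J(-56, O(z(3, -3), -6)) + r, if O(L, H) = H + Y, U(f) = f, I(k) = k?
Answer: 2579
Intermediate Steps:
z(g, m) = -2 + g + m (z(g, m) = (-2 + m) + g = -2 + g + m)
O(L, H) = 5 + H (O(L, H) = H + 5 = 5 + H)
J(d, t) = d + t
r = 2636 (r = 36 - 4*(-29 - 23*27) = 36 - 4*(-29 - 621) = 36 - 4*(-650) = 36 + 2600 = 2636)
J(-56, O(z(3, -3), -6)) + r = (-56 + (5 - 6)) + 2636 = (-56 - 1) + 2636 = -57 + 2636 = 2579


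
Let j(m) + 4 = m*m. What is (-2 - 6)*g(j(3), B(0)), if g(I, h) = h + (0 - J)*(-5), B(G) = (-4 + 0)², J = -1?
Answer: -88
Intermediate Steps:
j(m) = -4 + m² (j(m) = -4 + m*m = -4 + m²)
B(G) = 16 (B(G) = (-4)² = 16)
g(I, h) = -5 + h (g(I, h) = h + (0 - 1*(-1))*(-5) = h + (0 + 1)*(-5) = h + 1*(-5) = h - 5 = -5 + h)
(-2 - 6)*g(j(3), B(0)) = (-2 - 6)*(-5 + 16) = -8*11 = -88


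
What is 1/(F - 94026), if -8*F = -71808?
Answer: -1/85050 ≈ -1.1758e-5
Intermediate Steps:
F = 8976 (F = -1/8*(-71808) = 8976)
1/(F - 94026) = 1/(8976 - 94026) = 1/(-85050) = -1/85050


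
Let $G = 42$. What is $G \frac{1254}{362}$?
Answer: $\frac{26334}{181} \approx 145.49$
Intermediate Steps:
$G \frac{1254}{362} = 42 \cdot \frac{1254}{362} = 42 \cdot 1254 \cdot \frac{1}{362} = 42 \cdot \frac{627}{181} = \frac{26334}{181}$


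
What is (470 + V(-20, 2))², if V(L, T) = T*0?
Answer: 220900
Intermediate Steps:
V(L, T) = 0
(470 + V(-20, 2))² = (470 + 0)² = 470² = 220900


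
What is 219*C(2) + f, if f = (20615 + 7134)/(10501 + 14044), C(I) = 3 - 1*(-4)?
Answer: 37655234/24545 ≈ 1534.1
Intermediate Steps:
C(I) = 7 (C(I) = 3 + 4 = 7)
f = 27749/24545 ≈ 1.1305
219*C(2) + f = 219*7 + 27749/24545 = 1533 + 27749/24545 = 37655234/24545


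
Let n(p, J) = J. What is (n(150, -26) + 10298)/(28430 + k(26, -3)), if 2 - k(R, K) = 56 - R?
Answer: 5136/14201 ≈ 0.36166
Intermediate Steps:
k(R, K) = -54 + R (k(R, K) = 2 - (56 - R) = 2 + (-56 + R) = -54 + R)
(n(150, -26) + 10298)/(28430 + k(26, -3)) = (-26 + 10298)/(28430 + (-54 + 26)) = 10272/(28430 - 28) = 10272/28402 = 10272*(1/28402) = 5136/14201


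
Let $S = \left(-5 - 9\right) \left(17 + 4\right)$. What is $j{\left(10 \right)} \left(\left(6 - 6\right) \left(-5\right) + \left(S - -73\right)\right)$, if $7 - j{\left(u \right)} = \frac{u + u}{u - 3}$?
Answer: $- \frac{6409}{7} \approx -915.57$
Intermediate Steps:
$S = -294$ ($S = \left(-14\right) 21 = -294$)
$j{\left(u \right)} = 7 - \frac{2 u}{-3 + u}$ ($j{\left(u \right)} = 7 - \frac{u + u}{u - 3} = 7 - \frac{2 u}{-3 + u}$)
$j{\left(10 \right)} \left(\left(6 - 6\right) \left(-5\right) + \left(S - -73\right)\right) = \frac{-21 + 5 \cdot 10}{-3 + 10} \left(\left(6 - 6\right) \left(-5\right) - 221\right) = \frac{-21 + 50}{7} \left(0 \left(-5\right) + \left(-294 + 73\right)\right) = \frac{1}{7} \cdot 29 \left(0 - 221\right) = \frac{29}{7} \left(-221\right) = - \frac{6409}{7}$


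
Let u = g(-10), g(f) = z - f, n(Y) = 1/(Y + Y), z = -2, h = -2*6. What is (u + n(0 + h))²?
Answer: 36481/576 ≈ 63.335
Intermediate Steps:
h = -12
n(Y) = 1/(2*Y)
g(f) = -2 - f
u = 8 (u = -2 - 1*(-10) = -2 + 10 = 8)
(u + n(0 + h))² = (8 + 1/(2*(0 - 12)))² = (8 + (½)/(-12))² = (8 + (½)*(-1/12))² = (8 - 1/24)² = (191/24)² = 36481/576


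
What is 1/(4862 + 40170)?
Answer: 1/45032 ≈ 2.2206e-5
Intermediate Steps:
1/(4862 + 40170) = 1/45032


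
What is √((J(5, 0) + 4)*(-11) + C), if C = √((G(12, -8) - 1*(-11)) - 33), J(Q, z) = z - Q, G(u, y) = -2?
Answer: √(11 + 2*I*√6) ≈ 3.3942 + 0.72166*I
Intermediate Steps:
C = 2*I*√6 (C = √((-2 - 1*(-11)) - 33) = √((-2 + 11) - 33) = √(9 - 33) = √(-24) = 2*I*√6 ≈ 4.899*I)
√((J(5, 0) + 4)*(-11) + C) = √(((0 - 1*5) + 4)*(-11) + 2*I*√6) = √(((0 - 5) + 4)*(-11) + 2*I*√6) = √((-5 + 4)*(-11) + 2*I*√6) = √(-1*(-11) + 2*I*√6) = √(11 + 2*I*√6)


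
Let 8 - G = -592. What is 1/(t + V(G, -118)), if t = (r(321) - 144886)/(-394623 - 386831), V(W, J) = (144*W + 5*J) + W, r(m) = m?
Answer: 781454/67525584705 ≈ 1.1573e-5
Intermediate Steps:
G = 600 (G = 8 - 1*(-592) = 8 + 592 = 600)
V(W, J) = 5*J + 145*W (V(W, J) = (5*J + 144*W) + W = 5*J + 145*W)
t = 144565/781454 (t = (321 - 144886)/(-394623 - 386831) = -144565/(-781454) = -144565*(-1/781454) = 144565/781454 ≈ 0.18499)
1/(t + V(G, -118)) = 1/(144565/781454 + (5*(-118) + 145*600)) = 1/(144565/781454 + (-590 + 87000)) = 1/(144565/781454 + 86410) = 1/(67525584705/781454) = 781454/67525584705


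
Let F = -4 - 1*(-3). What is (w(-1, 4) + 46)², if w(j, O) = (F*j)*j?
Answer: 2025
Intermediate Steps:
F = -1 (F = -4 + 3 = -1)
w(j, O) = -j² (w(j, O) = (-j)*j = -j²)
(w(-1, 4) + 46)² = (-1*(-1)² + 46)² = (-1*1 + 46)² = (-1 + 46)² = 45² = 2025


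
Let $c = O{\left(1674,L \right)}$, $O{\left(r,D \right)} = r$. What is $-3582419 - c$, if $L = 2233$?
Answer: $-3584093$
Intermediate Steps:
$c = 1674$
$-3582419 - c = -3582419 - 1674 = -3584093$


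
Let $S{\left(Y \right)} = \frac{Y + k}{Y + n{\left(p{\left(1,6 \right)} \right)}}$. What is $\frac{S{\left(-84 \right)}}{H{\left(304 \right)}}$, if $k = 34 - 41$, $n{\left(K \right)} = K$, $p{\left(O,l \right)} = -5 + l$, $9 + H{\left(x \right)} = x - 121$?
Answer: $\frac{91}{14442} \approx 0.0063011$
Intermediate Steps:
$H{\left(x \right)} = -130 + x$ ($H{\left(x \right)} = -9 + \left(x - 121\right) = -9 + \left(-121 + x\right) = -130 + x$)
$k = -7$
$S{\left(Y \right)} = \frac{-7 + Y}{1 + Y}$ ($S{\left(Y \right)} = \frac{Y - 7}{Y + \left(-5 + 6\right)} = \frac{-7 + Y}{Y + 1} = \frac{-7 + Y}{1 + Y}$)
$\frac{S{\left(-84 \right)}}{H{\left(304 \right)}} = \frac{\frac{1}{1 - 84} \left(-7 - 84\right)}{-130 + 304} = \frac{\frac{1}{-83} \left(-91\right)}{174} = \left(- \frac{1}{83}\right) \left(-91\right) \frac{1}{174} = \frac{91}{83} \cdot \frac{1}{174} = \frac{91}{14442}$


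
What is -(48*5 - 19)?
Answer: -221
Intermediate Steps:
-(48*5 - 19) = -(240 - 19) = -1*221 = -221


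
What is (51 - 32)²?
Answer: 361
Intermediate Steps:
(51 - 32)² = 19² = 361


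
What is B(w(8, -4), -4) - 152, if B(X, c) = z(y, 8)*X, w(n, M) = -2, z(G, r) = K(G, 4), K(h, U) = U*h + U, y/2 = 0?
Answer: -160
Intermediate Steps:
y = 0 (y = 2*0 = 0)
K(h, U) = U + U*h
z(G, r) = 4 + 4*G (z(G, r) = 4*(1 + G) = 4 + 4*G)
B(X, c) = 4*X (B(X, c) = (4 + 4*0)*X = (4 + 0)*X = 4*X)
B(w(8, -4), -4) - 152 = 4*(-2) - 152 = -8 - 152 = -160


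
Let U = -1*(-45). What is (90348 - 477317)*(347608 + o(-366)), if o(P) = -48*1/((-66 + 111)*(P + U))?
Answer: -647682605723384/4815 ≈ -1.3451e+11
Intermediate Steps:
U = 45
o(P) = -48/(2025 + 45*P) (o(P) = -48*1/((-66 + 111)*(P + 45)) = -48*1/(45*(45 + P)) = -48/(2025 + 45*P))
(90348 - 477317)*(347608 + o(-366)) = (90348 - 477317)*(347608 - 16/(675 + 15*(-366))) = -386969*(347608 - 16/(675 - 5490)) = -386969*(347608 - 16/(-4815)) = -386969*(347608 - 16*(-1/4815)) = -386969*(347608 + 16/4815) = -386969*1673732536/4815 = -647682605723384/4815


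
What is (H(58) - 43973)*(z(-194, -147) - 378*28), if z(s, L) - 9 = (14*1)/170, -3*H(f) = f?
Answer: 118629902036/255 ≈ 4.6522e+8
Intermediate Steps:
H(f) = -f/3
z(s, L) = 772/85 (z(s, L) = 9 + (14*1)/170 = 9 + 14*(1/170) = 9 + 7/85 = 772/85)
(H(58) - 43973)*(z(-194, -147) - 378*28) = (-⅓*58 - 43973)*(772/85 - 378*28) = (-58/3 - 43973)*(772/85 - 10584) = -131977/3*(-898868/85) = 118629902036/255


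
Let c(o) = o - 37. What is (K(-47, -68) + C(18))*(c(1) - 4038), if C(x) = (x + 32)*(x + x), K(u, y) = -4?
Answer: -7316904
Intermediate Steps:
c(o) = -37 + o
C(x) = 2*x*(32 + x) (C(x) = (32 + x)*(2*x) = 2*x*(32 + x))
(K(-47, -68) + C(18))*(c(1) - 4038) = (-4 + 2*18*(32 + 18))*((-37 + 1) - 4038) = (-4 + 2*18*50)*(-36 - 4038) = (-4 + 1800)*(-4074) = 1796*(-4074) = -7316904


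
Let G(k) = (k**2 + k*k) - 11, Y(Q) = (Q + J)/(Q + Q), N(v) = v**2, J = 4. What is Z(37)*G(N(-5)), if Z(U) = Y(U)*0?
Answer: 0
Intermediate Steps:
Y(Q) = (4 + Q)/(2*Q) (Y(Q) = (Q + 4)/(Q + Q) = (4 + Q)/((2*Q)) = (4 + Q)*(1/(2*Q)) = (4 + Q)/(2*Q))
G(k) = -11 + 2*k**2 (G(k) = (k**2 + k**2) - 11 = 2*k**2 - 11 = -11 + 2*k**2)
Z(U) = 0 (Z(U) = ((4 + U)/(2*U))*0 = 0)
Z(37)*G(N(-5)) = 0*(-11 + 2*((-5)**2)**2) = 0*(-11 + 2*25**2) = 0*(-11 + 2*625) = 0*(-11 + 1250) = 0*1239 = 0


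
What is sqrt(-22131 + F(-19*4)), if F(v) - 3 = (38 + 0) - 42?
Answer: 2*I*sqrt(5533) ≈ 148.77*I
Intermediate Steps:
F(v) = -1 (F(v) = 3 + ((38 + 0) - 42) = 3 + (38 - 42) = 3 - 4 = -1)
sqrt(-22131 + F(-19*4)) = sqrt(-22131 - 1) = sqrt(-22132) = 2*I*sqrt(5533)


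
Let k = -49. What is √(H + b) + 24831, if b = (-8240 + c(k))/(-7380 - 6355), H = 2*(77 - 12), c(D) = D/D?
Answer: 24831 + √24637691915/13735 ≈ 24842.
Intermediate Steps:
c(D) = 1
H = 130 (H = 2*65 = 130)
b = 8239/13735 (b = (-8240 + 1)/(-7380 - 6355) = -8239/(-13735) = -8239*(-1/13735) = 8239/13735 ≈ 0.59985)
√(H + b) + 24831 = √(130 + 8239/13735) + 24831 = √(1793789/13735) + 24831 = √24637691915/13735 + 24831 = 24831 + √24637691915/13735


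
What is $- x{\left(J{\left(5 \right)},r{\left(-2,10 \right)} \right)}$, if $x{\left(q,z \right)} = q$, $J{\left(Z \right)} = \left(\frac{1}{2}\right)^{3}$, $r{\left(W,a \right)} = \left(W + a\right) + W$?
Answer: $- \frac{1}{8} \approx -0.125$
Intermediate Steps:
$r{\left(W,a \right)} = a + 2 W$
$J{\left(Z \right)} = \frac{1}{8}$ ($J{\left(Z \right)} = \left(\frac{1}{2}\right)^{3} = \frac{1}{8}$)
$- x{\left(J{\left(5 \right)},r{\left(-2,10 \right)} \right)} = \left(-1\right) \frac{1}{8} = - \frac{1}{8}$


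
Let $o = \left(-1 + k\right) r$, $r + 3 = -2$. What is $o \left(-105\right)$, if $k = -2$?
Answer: $-1575$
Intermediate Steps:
$r = -5$ ($r = -3 - 2 = -5$)
$o = 15$ ($o = \left(-1 - 2\right) \left(-5\right) = \left(-3\right) \left(-5\right) = 15$)
$o \left(-105\right) = 15 \left(-105\right) = -1575$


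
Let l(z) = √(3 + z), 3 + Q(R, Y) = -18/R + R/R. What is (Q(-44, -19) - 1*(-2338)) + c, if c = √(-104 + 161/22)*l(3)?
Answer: 51401/22 + 3*I*√7799/11 ≈ 2336.4 + 24.085*I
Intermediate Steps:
Q(R, Y) = -2 - 18/R (Q(R, Y) = -3 + (-18/R + R/R) = -3 + (-18/R + 1) = -3 + (1 - 18/R) = -2 - 18/R)
c = 3*I*√7799/11 (c = √(-104 + 161/22)*√(3 + 3) = √(-104 + 161*(1/22))*√6 = √(-104 + 161/22)*√6 = √(-2127/22)*√6 = (I*√46794/22)*√6 = 3*I*√7799/11 ≈ 24.085*I)
(Q(-44, -19) - 1*(-2338)) + c = ((-2 - 18/(-44)) - 1*(-2338)) + 3*I*√7799/11 = ((-2 - 18*(-1/44)) + 2338) + 3*I*√7799/11 = ((-2 + 9/22) + 2338) + 3*I*√7799/11 = (-35/22 + 2338) + 3*I*√7799/11 = 51401/22 + 3*I*√7799/11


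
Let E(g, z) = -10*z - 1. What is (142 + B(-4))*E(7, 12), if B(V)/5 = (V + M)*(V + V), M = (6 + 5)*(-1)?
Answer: -89782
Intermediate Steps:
E(g, z) = -1 - 10*z
M = -11 (M = 11*(-1) = -11)
B(V) = 10*V*(-11 + V) (B(V) = 5*((V - 11)*(V + V)) = 5*((-11 + V)*(2*V)) = 5*(2*V*(-11 + V)) = 10*V*(-11 + V))
(142 + B(-4))*E(7, 12) = (142 + 10*(-4)*(-11 - 4))*(-1 - 10*12) = (142 + 10*(-4)*(-15))*(-1 - 120) = (142 + 600)*(-121) = 742*(-121) = -89782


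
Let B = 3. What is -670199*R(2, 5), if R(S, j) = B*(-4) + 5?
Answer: 4691393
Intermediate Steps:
R(S, j) = -7 (R(S, j) = 3*(-4) + 5 = -12 + 5 = -7)
-670199*R(2, 5) = -670199*(-7) = 4691393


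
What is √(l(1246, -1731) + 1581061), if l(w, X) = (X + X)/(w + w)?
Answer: 5*√98184813706/1246 ≈ 1257.4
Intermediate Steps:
l(w, X) = X/w (l(w, X) = (2*X)/((2*w)) = (2*X)*(1/(2*w)) = X/w)
√(l(1246, -1731) + 1581061) = √(-1731/1246 + 1581061) = √(1970000275/1246) = 5*√98184813706/1246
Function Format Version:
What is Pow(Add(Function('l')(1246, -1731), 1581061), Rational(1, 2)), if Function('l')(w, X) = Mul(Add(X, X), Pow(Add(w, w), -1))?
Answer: Mul(Rational(5, 1246), Pow(98184813706, Rational(1, 2))) ≈ 1257.4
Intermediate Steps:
Function('l')(w, X) = Mul(X, Pow(w, -1)) (Function('l')(w, X) = Mul(Mul(2, X), Pow(Mul(2, w), -1)) = Mul(Mul(2, X), Mul(Rational(1, 2), Pow(w, -1))) = Mul(X, Pow(w, -1)))
Pow(Add(Function('l')(1246, -1731), 1581061), Rational(1, 2)) = Pow(Add(Mul(-1731, Pow(1246, -1)), 1581061), Rational(1, 2)) = Pow(Add(Mul(-1731, Rational(1, 1246)), 1581061), Rational(1, 2)) = Pow(Add(Rational(-1731, 1246), 1581061), Rational(1, 2)) = Pow(Rational(1970000275, 1246), Rational(1, 2)) = Mul(Rational(5, 1246), Pow(98184813706, Rational(1, 2)))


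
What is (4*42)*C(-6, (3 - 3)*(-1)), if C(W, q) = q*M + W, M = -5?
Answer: -1008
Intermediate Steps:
C(W, q) = W - 5*q (C(W, q) = q*(-5) + W = -5*q + W = W - 5*q)
(4*42)*C(-6, (3 - 3)*(-1)) = (4*42)*(-6 - 5*(3 - 3)*(-1)) = 168*(-6 - 0*(-1)) = 168*(-6 - 5*0) = 168*(-6 + 0) = 168*(-6) = -1008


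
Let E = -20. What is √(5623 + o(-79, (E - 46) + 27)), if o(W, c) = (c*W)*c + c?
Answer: 5*I*√4583 ≈ 338.49*I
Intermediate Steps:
o(W, c) = c + W*c² (o(W, c) = (W*c)*c + c = W*c² + c = c + W*c²)
√(5623 + o(-79, (E - 46) + 27)) = √(5623 + ((-20 - 46) + 27)*(1 - 79*((-20 - 46) + 27))) = √(5623 + (-66 + 27)*(1 - 79*(-66 + 27))) = √(5623 - 39*(1 - 79*(-39))) = √(5623 - 39*(1 + 3081)) = √(5623 - 39*3082) = √(5623 - 120198) = √(-114575) = 5*I*√4583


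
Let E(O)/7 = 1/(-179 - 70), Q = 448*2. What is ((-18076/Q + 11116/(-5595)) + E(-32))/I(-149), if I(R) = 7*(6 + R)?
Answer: 2308148807/104126262240 ≈ 0.022167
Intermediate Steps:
Q = 896
I(R) = 42 + 7*R
E(O) = -7/249 (E(O) = 7/(-179 - 70) = 7/(-249) = 7*(-1/249) = -7/249)
((-18076/Q + 11116/(-5595)) + E(-32))/I(-149) = ((-18076/896 + 11116/(-5595)) - 7/249)/(42 + 7*(-149)) = ((-18076*1/896 + 11116*(-1/5595)) - 7/249)/(42 - 1043) = ((-4519/224 - 11116/5595) - 7/249)/(-1001) = (-27773789/1253280 - 7/249)*(-1/1001) = -2308148807/104022240*(-1/1001) = 2308148807/104126262240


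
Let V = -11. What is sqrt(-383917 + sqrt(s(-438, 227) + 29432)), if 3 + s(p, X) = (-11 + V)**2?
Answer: sqrt(-383917 + 13*sqrt(177)) ≈ 619.47*I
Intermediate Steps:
s(p, X) = 481 (s(p, X) = -3 + (-11 - 11)**2 = -3 + (-22)**2 = -3 + 484 = 481)
sqrt(-383917 + sqrt(s(-438, 227) + 29432)) = sqrt(-383917 + sqrt(481 + 29432)) = sqrt(-383917 + sqrt(29913)) = sqrt(-383917 + 13*sqrt(177))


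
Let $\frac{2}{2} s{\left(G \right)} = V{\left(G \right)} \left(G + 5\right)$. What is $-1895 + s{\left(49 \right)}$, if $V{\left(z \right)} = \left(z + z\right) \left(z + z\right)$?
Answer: $516721$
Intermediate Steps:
$V{\left(z \right)} = 4 z^{2}$ ($V{\left(z \right)} = 2 z 2 z = 4 z^{2}$)
$s{\left(G \right)} = 4 G^{2} \left(5 + G\right)$ ($s{\left(G \right)} = 4 G^{2} \left(G + 5\right) = 4 G^{2} \left(5 + G\right)$)
$-1895 + s{\left(49 \right)} = -1895 + 4 \cdot 49^{2} \left(5 + 49\right) = -1895 + 4 \cdot 2401 \cdot 54 = -1895 + 518616 = 516721$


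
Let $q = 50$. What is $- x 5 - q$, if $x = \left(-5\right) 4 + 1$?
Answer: $45$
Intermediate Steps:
$x = -19$ ($x = -20 + 1 = -19$)
$- x 5 - q = \left(-1\right) \left(-19\right) 5 - 50 = 19 \cdot 5 - 50 = 95 - 50 = 45$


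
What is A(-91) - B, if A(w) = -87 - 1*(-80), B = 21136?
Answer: -21143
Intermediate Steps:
A(w) = -7 (A(w) = -87 + 80 = -7)
A(-91) - B = -7 - 1*21136 = -7 - 21136 = -21143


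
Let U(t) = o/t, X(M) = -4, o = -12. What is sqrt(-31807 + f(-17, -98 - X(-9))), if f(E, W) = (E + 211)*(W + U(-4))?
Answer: I*sqrt(49461) ≈ 222.4*I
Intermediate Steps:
U(t) = -12/t
f(E, W) = (3 + W)*(211 + E) (f(E, W) = (E + 211)*(W - 12/(-4)) = (211 + E)*(W - 12*(-1/4)) = (211 + E)*(W + 3) = (211 + E)*(3 + W) = (3 + W)*(211 + E))
sqrt(-31807 + f(-17, -98 - X(-9))) = sqrt(-31807 + (633 + 3*(-17) + 211*(-98 - 1*(-4)) - 17*(-98 - 1*(-4)))) = sqrt(-31807 + (633 - 51 + 211*(-98 + 4) - 17*(-98 + 4))) = sqrt(-31807 + (633 - 51 + 211*(-94) - 17*(-94))) = sqrt(-31807 + (633 - 51 - 19834 + 1598)) = sqrt(-31807 - 17654) = sqrt(-49461) = I*sqrt(49461)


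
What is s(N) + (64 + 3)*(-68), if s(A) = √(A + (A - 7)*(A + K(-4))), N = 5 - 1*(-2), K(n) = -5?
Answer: -4556 + √7 ≈ -4553.4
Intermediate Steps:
N = 7 (N = 5 + 2 = 7)
s(A) = √(A + (-7 + A)*(-5 + A)) (s(A) = √(A + (A - 7)*(A - 5)) = √(A + (-7 + A)*(-5 + A)))
s(N) + (64 + 3)*(-68) = √(35 + 7² - 11*7) + (64 + 3)*(-68) = √(35 + 49 - 77) + 67*(-68) = √7 - 4556 = -4556 + √7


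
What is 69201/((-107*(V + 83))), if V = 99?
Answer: -69201/19474 ≈ -3.5535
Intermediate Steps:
69201/((-107*(V + 83))) = 69201/((-107*(99 + 83))) = 69201/((-107*182)) = 69201/(-19474) = 69201*(-1/19474) = -69201/19474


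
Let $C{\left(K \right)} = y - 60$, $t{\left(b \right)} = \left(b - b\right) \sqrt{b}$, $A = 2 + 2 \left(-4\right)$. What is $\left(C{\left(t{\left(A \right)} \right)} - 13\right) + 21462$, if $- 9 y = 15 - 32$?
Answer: $\frac{192518}{9} \approx 21391.0$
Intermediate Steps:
$A = -6$ ($A = 2 - 8 = -6$)
$y = \frac{17}{9}$ ($y = - \frac{15 - 32}{9} = \left(- \frac{1}{9}\right) \left(-17\right) = \frac{17}{9} \approx 1.8889$)
$t{\left(b \right)} = 0$ ($t{\left(b \right)} = 0 \sqrt{b} = 0$)
$C{\left(K \right)} = - \frac{523}{9}$ ($C{\left(K \right)} = \frac{17}{9} - 60 = - \frac{523}{9}$)
$\left(C{\left(t{\left(A \right)} \right)} - 13\right) + 21462 = \left(- \frac{523}{9} - 13\right) + 21462 = - \frac{640}{9} + 21462 = \frac{192518}{9}$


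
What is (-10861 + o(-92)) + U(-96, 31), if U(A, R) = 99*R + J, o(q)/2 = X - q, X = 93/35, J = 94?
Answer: -262804/35 ≈ -7508.7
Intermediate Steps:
X = 93/35 (X = 93*(1/35) = 93/35 ≈ 2.6571)
o(q) = 186/35 - 2*q (o(q) = 2*(93/35 - q) = 186/35 - 2*q)
U(A, R) = 94 + 99*R (U(A, R) = 99*R + 94 = 94 + 99*R)
(-10861 + o(-92)) + U(-96, 31) = (-10861 + (186/35 - 2*(-92))) + (94 + 99*31) = (-10861 + (186/35 + 184)) + (94 + 3069) = (-10861 + 6626/35) + 3163 = -373509/35 + 3163 = -262804/35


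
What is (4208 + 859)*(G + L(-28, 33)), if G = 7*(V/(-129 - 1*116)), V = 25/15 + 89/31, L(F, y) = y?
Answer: 180711177/1085 ≈ 1.6655e+5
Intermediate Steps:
V = 422/93 (V = 25*(1/15) + 89*(1/31) = 5/3 + 89/31 = 422/93 ≈ 4.5376)
G = -422/3255 (G = 7*(422/(93*(-129 - 1*116))) = 7*(422/(93*(-129 - 116))) = 7*((422/93)/(-245)) = 7*((422/93)*(-1/245)) = 7*(-422/22785) = -422/3255 ≈ -0.12965)
(4208 + 859)*(G + L(-28, 33)) = (4208 + 859)*(-422/3255 + 33) = 5067*(106993/3255) = 180711177/1085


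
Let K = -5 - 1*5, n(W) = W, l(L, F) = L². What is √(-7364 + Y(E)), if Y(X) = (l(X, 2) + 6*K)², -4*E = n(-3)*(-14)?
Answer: I*√77423/4 ≈ 69.563*I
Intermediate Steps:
K = -10 (K = -5 - 5 = -10)
E = -21/2 (E = -(-3)*(-14)/4 = -¼*42 = -21/2 ≈ -10.500)
Y(X) = (-60 + X²)² (Y(X) = (X² + 6*(-10))² = (X² - 60)² = (-60 + X²)²)
√(-7364 + Y(E)) = √(-7364 + (-60 + (-21/2)²)²) = √(-7364 + (-60 + 441/4)²) = √(-7364 + (201/4)²) = √(-7364 + 40401/16) = √(-77423/16) = I*√77423/4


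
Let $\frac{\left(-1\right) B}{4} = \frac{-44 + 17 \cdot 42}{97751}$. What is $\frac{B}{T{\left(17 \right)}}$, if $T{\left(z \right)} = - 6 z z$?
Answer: $\frac{1340}{84750117} \approx 1.5811 \cdot 10^{-5}$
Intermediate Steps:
$T{\left(z \right)} = - 6 z^{2}$
$B = - \frac{2680}{97751}$ ($B = - 4 \frac{-44 + 17 \cdot 42}{97751} = - 4 \left(-44 + 714\right) \frac{1}{97751} = - 4 \cdot 670 \cdot \frac{1}{97751} = \left(-4\right) \frac{670}{97751} = - \frac{2680}{97751} \approx -0.027417$)
$\frac{B}{T{\left(17 \right)}} = - \frac{2680}{97751 \left(- 6 \cdot 17^{2}\right)} = - \frac{2680}{97751 \left(\left(-6\right) 289\right)} = - \frac{2680}{97751 \left(-1734\right)} = \left(- \frac{2680}{97751}\right) \left(- \frac{1}{1734}\right) = \frac{1340}{84750117}$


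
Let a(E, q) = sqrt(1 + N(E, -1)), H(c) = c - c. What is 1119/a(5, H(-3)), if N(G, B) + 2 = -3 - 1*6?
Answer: -1119*I*sqrt(10)/10 ≈ -353.86*I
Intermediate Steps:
H(c) = 0
N(G, B) = -11 (N(G, B) = -2 + (-3 - 1*6) = -2 + (-3 - 6) = -2 - 9 = -11)
a(E, q) = I*sqrt(10) (a(E, q) = sqrt(1 - 11) = sqrt(-10) = I*sqrt(10))
1119/a(5, H(-3)) = 1119/(I*sqrt(10)) = -I*sqrt(10)/10*1119 = -1119*I*sqrt(10)/10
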